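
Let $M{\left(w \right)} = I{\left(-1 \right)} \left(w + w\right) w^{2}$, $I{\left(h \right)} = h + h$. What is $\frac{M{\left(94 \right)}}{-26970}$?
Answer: $\frac{1661168}{13485} \approx 123.19$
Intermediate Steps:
$I{\left(h \right)} = 2 h$
$M{\left(w \right)} = - 4 w^{3}$ ($M{\left(w \right)} = 2 \left(-1\right) \left(w + w\right) w^{2} = - 2 \cdot 2 w w^{2} = - 4 w w^{2} = - 4 w^{3}$)
$\frac{M{\left(94 \right)}}{-26970} = \frac{\left(-4\right) 94^{3}}{-26970} = \left(-4\right) 830584 \left(- \frac{1}{26970}\right) = \left(-3322336\right) \left(- \frac{1}{26970}\right) = \frac{1661168}{13485}$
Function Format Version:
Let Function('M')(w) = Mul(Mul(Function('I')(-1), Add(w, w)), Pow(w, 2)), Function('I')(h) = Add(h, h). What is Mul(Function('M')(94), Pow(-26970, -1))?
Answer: Rational(1661168, 13485) ≈ 123.19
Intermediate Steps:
Function('I')(h) = Mul(2, h)
Function('M')(w) = Mul(-4, Pow(w, 3)) (Function('M')(w) = Mul(Mul(Mul(2, -1), Add(w, w)), Pow(w, 2)) = Mul(Mul(-2, Mul(2, w)), Pow(w, 2)) = Mul(Mul(-4, w), Pow(w, 2)) = Mul(-4, Pow(w, 3)))
Mul(Function('M')(94), Pow(-26970, -1)) = Mul(Mul(-4, Pow(94, 3)), Pow(-26970, -1)) = Mul(Mul(-4, 830584), Rational(-1, 26970)) = Mul(-3322336, Rational(-1, 26970)) = Rational(1661168, 13485)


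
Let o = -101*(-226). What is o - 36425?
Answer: -13599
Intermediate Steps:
o = 22826
o - 36425 = 22826 - 36425 = -13599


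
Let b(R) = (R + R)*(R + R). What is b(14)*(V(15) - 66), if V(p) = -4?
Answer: -54880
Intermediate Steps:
b(R) = 4*R² (b(R) = (2*R)*(2*R) = 4*R²)
b(14)*(V(15) - 66) = (4*14²)*(-4 - 66) = (4*196)*(-70) = 784*(-70) = -54880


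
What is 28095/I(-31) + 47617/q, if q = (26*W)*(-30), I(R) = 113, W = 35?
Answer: 761612779/3084900 ≈ 246.88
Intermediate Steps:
q = -27300 (q = (26*35)*(-30) = 910*(-30) = -27300)
28095/I(-31) + 47617/q = 28095/113 + 47617/(-27300) = 28095*(1/113) + 47617*(-1/27300) = 28095/113 - 47617/27300 = 761612779/3084900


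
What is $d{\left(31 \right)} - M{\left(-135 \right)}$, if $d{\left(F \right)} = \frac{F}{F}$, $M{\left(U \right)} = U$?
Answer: $136$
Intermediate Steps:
$d{\left(F \right)} = 1$
$d{\left(31 \right)} - M{\left(-135 \right)} = 1 - -135 = 1 + 135 = 136$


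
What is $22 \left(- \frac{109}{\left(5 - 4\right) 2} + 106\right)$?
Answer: $1133$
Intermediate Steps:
$22 \left(- \frac{109}{\left(5 - 4\right) 2} + 106\right) = 22 \left(- \frac{109}{1 \cdot 2} + 106\right) = 22 \left(- \frac{109}{2} + 106\right) = 22 \cdot \frac{103}{2} = 1133$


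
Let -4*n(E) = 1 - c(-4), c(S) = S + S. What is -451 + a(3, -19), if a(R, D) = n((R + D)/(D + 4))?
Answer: -1813/4 ≈ -453.25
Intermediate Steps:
c(S) = 2*S
n(E) = -9/4 (n(E) = -(1 - 2*(-4))/4 = -(1 - 1*(-8))/4 = -(1 + 8)/4 = -1/4*9 = -9/4)
a(R, D) = -9/4
-451 + a(3, -19) = -451 - 9/4 = -1813/4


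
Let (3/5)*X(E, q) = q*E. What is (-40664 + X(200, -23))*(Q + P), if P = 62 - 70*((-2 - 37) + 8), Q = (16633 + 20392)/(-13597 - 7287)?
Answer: -73403875288/681 ≈ -1.0779e+8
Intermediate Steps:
X(E, q) = 5*E*q/3 (X(E, q) = 5*(q*E)/3 = 5*(E*q)/3 = 5*E*q/3)
Q = -37025/20884 (Q = 37025/(-20884) = 37025*(-1/20884) = -37025/20884 ≈ -1.7729)
P = 2232 (P = 62 - 70*(-39 + 8) = 62 - 70*(-31) = 62 + 2170 = 2232)
(-40664 + X(200, -23))*(Q + P) = (-40664 + (5/3)*200*(-23))*(-37025/20884 + 2232) = (-40664 - 23000/3)*(46576063/20884) = -144992/3*46576063/20884 = -73403875288/681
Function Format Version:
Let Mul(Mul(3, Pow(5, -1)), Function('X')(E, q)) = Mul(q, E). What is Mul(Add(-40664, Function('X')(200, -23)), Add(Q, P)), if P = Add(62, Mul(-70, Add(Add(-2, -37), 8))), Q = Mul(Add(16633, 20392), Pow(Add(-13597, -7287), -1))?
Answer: Rational(-73403875288, 681) ≈ -1.0779e+8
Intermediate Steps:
Function('X')(E, q) = Mul(Rational(5, 3), E, q) (Function('X')(E, q) = Mul(Rational(5, 3), Mul(q, E)) = Mul(Rational(5, 3), Mul(E, q)) = Mul(Rational(5, 3), E, q))
Q = Rational(-37025, 20884) (Q = Mul(37025, Pow(-20884, -1)) = Mul(37025, Rational(-1, 20884)) = Rational(-37025, 20884) ≈ -1.7729)
P = 2232 (P = Add(62, Mul(-70, Add(-39, 8))) = Add(62, Mul(-70, -31)) = Add(62, 2170) = 2232)
Mul(Add(-40664, Function('X')(200, -23)), Add(Q, P)) = Mul(Add(-40664, Mul(Rational(5, 3), 200, -23)), Add(Rational(-37025, 20884), 2232)) = Mul(Add(-40664, Rational(-23000, 3)), Rational(46576063, 20884)) = Mul(Rational(-144992, 3), Rational(46576063, 20884)) = Rational(-73403875288, 681)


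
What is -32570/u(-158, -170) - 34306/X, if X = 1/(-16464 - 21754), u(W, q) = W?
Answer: 103577446217/79 ≈ 1.3111e+9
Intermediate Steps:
X = -1/38218 (X = 1/(-38218) = -1/38218 ≈ -2.6166e-5)
-32570/u(-158, -170) - 34306/X = -32570/(-158) - 34306/(-1/38218) = -32570*(-1/158) - 34306*(-38218) = 16285/79 + 1311106708 = 103577446217/79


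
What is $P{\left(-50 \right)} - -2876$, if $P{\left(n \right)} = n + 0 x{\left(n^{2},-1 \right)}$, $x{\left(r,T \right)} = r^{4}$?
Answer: $2826$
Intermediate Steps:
$P{\left(n \right)} = n$ ($P{\left(n \right)} = n + 0 \left(n^{2}\right)^{4} = n + 0 n^{8} = n + 0 = n$)
$P{\left(-50 \right)} - -2876 = -50 - -2876 = -50 + 2876 = 2826$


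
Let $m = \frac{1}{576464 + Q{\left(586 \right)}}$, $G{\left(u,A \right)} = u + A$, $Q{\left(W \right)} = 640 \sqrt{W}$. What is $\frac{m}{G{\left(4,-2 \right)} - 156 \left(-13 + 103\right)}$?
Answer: $- \frac{36029}{291350545938528} + \frac{5 \sqrt{586}}{36418818242316} \approx -1.2034 \cdot 10^{-10}$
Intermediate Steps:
$G{\left(u,A \right)} = A + u$
$m = \frac{1}{576464 + 640 \sqrt{586}} \approx 1.6893 \cdot 10^{-6}$
$\frac{m}{G{\left(4,-2 \right)} - 156 \left(-13 + 103\right)} = \frac{\frac{36029}{20754419856} - \frac{5 \sqrt{586}}{2594302482}}{\left(-2 + 4\right) - 156 \left(-13 + 103\right)} = \frac{\frac{36029}{20754419856} - \frac{5 \sqrt{586}}{2594302482}}{2 - 14040} = \frac{\frac{36029}{20754419856} - \frac{5 \sqrt{586}}{2594302482}}{-14038} = \left(\frac{36029}{20754419856} - \frac{5 \sqrt{586}}{2594302482}\right) \left(- \frac{1}{14038}\right) = - \frac{36029}{291350545938528} + \frac{5 \sqrt{586}}{36418818242316}$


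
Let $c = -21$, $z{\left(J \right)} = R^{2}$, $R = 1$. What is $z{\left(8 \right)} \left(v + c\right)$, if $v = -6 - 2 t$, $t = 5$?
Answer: $-37$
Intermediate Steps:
$z{\left(J \right)} = 1$ ($z{\left(J \right)} = 1^{2} = 1$)
$v = -16$ ($v = -6 - 10 = -16$)
$z{\left(8 \right)} \left(v + c\right) = 1 \left(-16 - 21\right) = 1 \left(-37\right) = -37$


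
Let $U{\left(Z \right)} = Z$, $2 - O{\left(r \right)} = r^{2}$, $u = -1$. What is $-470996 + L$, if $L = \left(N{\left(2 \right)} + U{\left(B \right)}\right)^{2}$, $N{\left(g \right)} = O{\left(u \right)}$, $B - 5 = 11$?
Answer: $-470707$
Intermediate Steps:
$B = 16$ ($B = 5 + 11 = 16$)
$O{\left(r \right)} = 2 - r^{2}$
$N{\left(g \right)} = 1$ ($N{\left(g \right)} = 2 - \left(-1\right)^{2} = 2 - 1 = 1$)
$L = 289$ ($L = \left(1 + 16\right)^{2} = 17^{2} = 289$)
$-470996 + L = -470996 + 289 = -470707$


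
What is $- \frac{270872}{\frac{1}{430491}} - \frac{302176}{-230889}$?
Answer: $- \frac{26923494849454952}{230889} \approx -1.1661 \cdot 10^{11}$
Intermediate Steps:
$- \frac{270872}{\frac{1}{430491}} - \frac{302176}{-230889} = - 270872 \frac{1}{\frac{1}{430491}} - - \frac{302176}{230889} = \left(-270872\right) 430491 + \frac{302176}{230889} = -116607958152 + \frac{302176}{230889} = - \frac{26923494849454952}{230889}$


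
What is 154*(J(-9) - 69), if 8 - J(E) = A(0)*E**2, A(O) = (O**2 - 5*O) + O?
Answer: -9394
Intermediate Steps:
A(O) = O**2 - 4*O
J(E) = 8 (J(E) = 8 - 0*(-4 + 0)*E**2 = 8 - 0*(-4)*E**2 = 8 - 0*E**2 = 8 - 1*0 = 8 + 0 = 8)
154*(J(-9) - 69) = 154*(8 - 69) = 154*(-61) = -9394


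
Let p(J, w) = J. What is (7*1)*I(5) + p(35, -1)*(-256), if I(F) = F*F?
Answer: -8785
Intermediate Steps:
I(F) = F**2
(7*1)*I(5) + p(35, -1)*(-256) = (7*1)*5**2 + 35*(-256) = 7*25 - 8960 = 175 - 8960 = -8785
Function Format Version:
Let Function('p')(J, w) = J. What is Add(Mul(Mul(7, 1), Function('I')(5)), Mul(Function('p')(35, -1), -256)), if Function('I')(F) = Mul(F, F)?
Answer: -8785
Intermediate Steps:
Function('I')(F) = Pow(F, 2)
Add(Mul(Mul(7, 1), Function('I')(5)), Mul(Function('p')(35, -1), -256)) = Add(Mul(Mul(7, 1), Pow(5, 2)), Mul(35, -256)) = Add(Mul(7, 25), -8960) = Add(175, -8960) = -8785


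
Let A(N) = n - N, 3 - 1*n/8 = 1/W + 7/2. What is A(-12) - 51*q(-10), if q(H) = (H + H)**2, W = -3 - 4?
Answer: -142736/7 ≈ -20391.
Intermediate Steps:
W = -7
q(H) = 4*H**2 (q(H) = (2*H)**2 = 4*H**2)
n = -20/7 (n = 24 - 8*(1/(-7) + 7/2) = 24 - 8*(1*(-1/7) + 7*(1/2)) = 24 - 8*(-1/7 + 7/2) = 24 - 8*47/14 = 24 - 188/7 = -20/7 ≈ -2.8571)
A(N) = -20/7 - N
A(-12) - 51*q(-10) = (-20/7 - 1*(-12)) - 204*(-10)**2 = (-20/7 + 12) - 204*100 = 64/7 - 51*400 = 64/7 - 20400 = -142736/7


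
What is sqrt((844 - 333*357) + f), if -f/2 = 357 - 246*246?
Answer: sqrt(2281) ≈ 47.760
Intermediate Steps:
f = 120318 (f = -2*(357 - 246*246) = -2*(357 - 60516) = -2*(-60159) = 120318)
sqrt((844 - 333*357) + f) = sqrt((844 - 333*357) + 120318) = sqrt((844 - 118881) + 120318) = sqrt(-118037 + 120318) = sqrt(2281)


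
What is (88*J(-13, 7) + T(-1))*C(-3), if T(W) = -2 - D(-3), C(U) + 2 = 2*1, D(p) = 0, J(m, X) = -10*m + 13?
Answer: 0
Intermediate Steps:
J(m, X) = 13 - 10*m
C(U) = 0 (C(U) = -2 + 2*1 = -2 + 2 = 0)
T(W) = -2 (T(W) = -2 - 1*0 = -2 + 0 = -2)
(88*J(-13, 7) + T(-1))*C(-3) = (88*(13 - 10*(-13)) - 2)*0 = (88*(13 + 130) - 2)*0 = (88*143 - 2)*0 = (12584 - 2)*0 = 12582*0 = 0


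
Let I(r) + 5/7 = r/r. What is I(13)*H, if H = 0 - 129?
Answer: -258/7 ≈ -36.857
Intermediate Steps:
H = -129
I(r) = 2/7 (I(r) = -5/7 + r/r = -5/7 + 1 = 2/7)
I(13)*H = (2/7)*(-129) = -258/7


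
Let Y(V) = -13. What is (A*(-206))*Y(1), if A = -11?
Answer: -29458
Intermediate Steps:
(A*(-206))*Y(1) = -11*(-206)*(-13) = 2266*(-13) = -29458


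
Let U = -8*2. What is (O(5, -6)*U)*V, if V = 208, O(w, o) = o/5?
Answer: 19968/5 ≈ 3993.6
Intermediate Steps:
O(w, o) = o/5 (O(w, o) = o*(1/5) = o/5)
U = -16
(O(5, -6)*U)*V = (((1/5)*(-6))*(-16))*208 = -6/5*(-16)*208 = (96/5)*208 = 19968/5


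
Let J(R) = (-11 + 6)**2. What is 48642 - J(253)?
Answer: 48617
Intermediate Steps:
J(R) = 25 (J(R) = (-5)**2 = 25)
48642 - J(253) = 48642 - 1*25 = 48642 - 25 = 48617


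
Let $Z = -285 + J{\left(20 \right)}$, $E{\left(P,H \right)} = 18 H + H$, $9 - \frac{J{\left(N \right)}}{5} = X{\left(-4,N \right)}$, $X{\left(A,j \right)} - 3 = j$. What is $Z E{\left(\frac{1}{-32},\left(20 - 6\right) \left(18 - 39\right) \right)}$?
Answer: $1983030$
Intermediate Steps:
$X{\left(A,j \right)} = 3 + j$
$J{\left(N \right)} = 30 - 5 N$ ($J{\left(N \right)} = 45 - 5 \left(3 + N\right) = 45 - \left(15 + 5 N\right) = 30 - 5 N$)
$E{\left(P,H \right)} = 19 H$
$Z = -355$ ($Z = -285 + \left(30 - 100\right) = -285 - 70 = -355$)
$Z E{\left(\frac{1}{-32},\left(20 - 6\right) \left(18 - 39\right) \right)} = - 355 \cdot 19 \left(20 - 6\right) \left(18 - 39\right) = - 355 \cdot 19 \cdot 14 \left(-21\right) = - 355 \cdot 19 \left(-294\right) = \left(-355\right) \left(-5586\right) = 1983030$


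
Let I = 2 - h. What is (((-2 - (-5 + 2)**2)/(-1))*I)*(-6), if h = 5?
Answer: 198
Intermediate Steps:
I = -3 (I = 2 - 1*5 = 2 - 5 = -3)
(((-2 - (-5 + 2)**2)/(-1))*I)*(-6) = (((-2 - (-5 + 2)**2)/(-1))*(-3))*(-6) = (((-2 - 1*(-3)**2)*(-1))*(-3))*(-6) = (((-2 - 1*9)*(-1))*(-3))*(-6) = (((-2 - 9)*(-1))*(-3))*(-6) = (-11*(-1)*(-3))*(-6) = (11*(-3))*(-6) = -33*(-6) = 198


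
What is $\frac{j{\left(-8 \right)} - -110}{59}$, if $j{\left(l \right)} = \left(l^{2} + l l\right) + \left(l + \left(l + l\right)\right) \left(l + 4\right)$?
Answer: $\frac{334}{59} \approx 5.661$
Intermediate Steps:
$j{\left(l \right)} = 2 l^{2} + 3 l \left(4 + l\right)$ ($j{\left(l \right)} = \left(l^{2} + l^{2}\right) + \left(l + 2 l\right) \left(4 + l\right) = 2 l^{2} + 3 l \left(4 + l\right)$)
$\frac{j{\left(-8 \right)} - -110}{59} = \frac{- 8 \left(12 + 5 \left(-8\right)\right) - -110}{59} = \left(- 8 \left(12 - 40\right) + 110\right) \frac{1}{59} = \left(\left(-8\right) \left(-28\right) + 110\right) \frac{1}{59} = \left(224 + 110\right) \frac{1}{59} = 334 \cdot \frac{1}{59} = \frac{334}{59}$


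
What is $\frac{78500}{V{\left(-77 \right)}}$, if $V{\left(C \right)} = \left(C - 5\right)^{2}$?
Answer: $\frac{19625}{1681} \approx 11.675$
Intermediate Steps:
$V{\left(C \right)} = \left(-5 + C\right)^{2}$
$\frac{78500}{V{\left(-77 \right)}} = \frac{78500}{\left(-5 - 77\right)^{2}} = \frac{78500}{\left(-82\right)^{2}} = \frac{78500}{6724} = 78500 \cdot \frac{1}{6724} = \frac{19625}{1681}$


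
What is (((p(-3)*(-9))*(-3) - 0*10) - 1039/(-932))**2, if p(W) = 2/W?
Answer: 247653169/868624 ≈ 285.11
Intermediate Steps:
(((p(-3)*(-9))*(-3) - 0*10) - 1039/(-932))**2 = ((((2/(-3))*(-9))*(-3) - 0*10) - 1039/(-932))**2 = ((((2*(-1/3))*(-9))*(-3) - 1*0) - 1039*(-1/932))**2 = ((-2/3*(-9)*(-3) + 0) + 1039/932)**2 = ((6*(-3) + 0) + 1039/932)**2 = ((-18 + 0) + 1039/932)**2 = (-18 + 1039/932)**2 = (-15737/932)**2 = 247653169/868624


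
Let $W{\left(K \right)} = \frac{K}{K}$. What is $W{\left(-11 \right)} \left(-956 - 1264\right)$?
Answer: $-2220$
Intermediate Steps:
$W{\left(K \right)} = 1$
$W{\left(-11 \right)} \left(-956 - 1264\right) = 1 \left(-956 - 1264\right) = 1 \left(-2220\right) = -2220$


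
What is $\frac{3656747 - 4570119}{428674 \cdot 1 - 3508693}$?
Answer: $\frac{913372}{3080019} \approx 0.29655$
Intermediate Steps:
$\frac{3656747 - 4570119}{428674 \cdot 1 - 3508693} = - \frac{913372}{428674 - 3508693} = - \frac{913372}{-3080019} = \left(-913372\right) \left(- \frac{1}{3080019}\right) = \frac{913372}{3080019}$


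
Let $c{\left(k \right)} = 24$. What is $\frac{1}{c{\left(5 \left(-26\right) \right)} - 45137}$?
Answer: $- \frac{1}{45113} \approx -2.2167 \cdot 10^{-5}$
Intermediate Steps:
$\frac{1}{c{\left(5 \left(-26\right) \right)} - 45137} = \frac{1}{24 - 45137} = \frac{1}{-45113} = - \frac{1}{45113}$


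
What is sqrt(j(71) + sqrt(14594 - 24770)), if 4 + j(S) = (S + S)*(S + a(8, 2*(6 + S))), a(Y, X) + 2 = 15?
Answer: 2*sqrt(2981 + 2*I*sqrt(159)) ≈ 109.2 + 0.4619*I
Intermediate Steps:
a(Y, X) = 13 (a(Y, X) = -2 + 15 = 13)
j(S) = -4 + 2*S*(13 + S) (j(S) = -4 + (S + S)*(S + 13) = -4 + (2*S)*(13 + S) = -4 + 2*S*(13 + S))
sqrt(j(71) + sqrt(14594 - 24770)) = sqrt((-4 + 2*71**2 + 26*71) + sqrt(14594 - 24770)) = sqrt((-4 + 2*5041 + 1846) + sqrt(-10176)) = sqrt((-4 + 10082 + 1846) + 8*I*sqrt(159)) = sqrt(11924 + 8*I*sqrt(159))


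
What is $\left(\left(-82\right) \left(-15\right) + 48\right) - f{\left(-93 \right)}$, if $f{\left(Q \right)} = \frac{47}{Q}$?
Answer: $\frac{118901}{93} \approx 1278.5$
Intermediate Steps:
$\left(\left(-82\right) \left(-15\right) + 48\right) - f{\left(-93 \right)} = \left(\left(-82\right) \left(-15\right) + 48\right) - \frac{47}{-93} = \left(1230 + 48\right) - 47 \left(- \frac{1}{93}\right) = 1278 - - \frac{47}{93} = 1278 + \frac{47}{93} = \frac{118901}{93}$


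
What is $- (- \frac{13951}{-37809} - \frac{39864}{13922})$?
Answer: $\frac{656496077}{263188449} \approx 2.4944$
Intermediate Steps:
$- (- \frac{13951}{-37809} - \frac{39864}{13922}) = - (\left(-13951\right) \left(- \frac{1}{37809}\right) - \frac{19932}{6961}) = - (\frac{13951}{37809} - \frac{19932}{6961}) = \left(-1\right) \left(- \frac{656496077}{263188449}\right) = \frac{656496077}{263188449}$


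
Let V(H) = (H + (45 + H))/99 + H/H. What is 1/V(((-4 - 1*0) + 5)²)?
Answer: 99/146 ≈ 0.67808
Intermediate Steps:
V(H) = 16/11 + 2*H/99 (V(H) = (45 + 2*H)*(1/99) + 1 = (5/11 + 2*H/99) + 1 = 16/11 + 2*H/99)
1/V(((-4 - 1*0) + 5)²) = 1/(16/11 + 2*((-4 - 1*0) + 5)²/99) = 1/(16/11 + 2*((-4 + 0) + 5)²/99) = 1/(16/11 + 2*(-4 + 5)²/99) = 1/(16/11 + (2/99)*1²) = 1/(16/11 + (2/99)*1) = 1/(16/11 + 2/99) = 1/(146/99) = 99/146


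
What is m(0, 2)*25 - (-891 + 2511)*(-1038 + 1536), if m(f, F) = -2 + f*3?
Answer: -806810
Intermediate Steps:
m(f, F) = -2 + 3*f
m(0, 2)*25 - (-891 + 2511)*(-1038 + 1536) = (-2 + 3*0)*25 - (-891 + 2511)*(-1038 + 1536) = (-2 + 0)*25 - 1620*498 = -2*25 - 1*806760 = -50 - 806760 = -806810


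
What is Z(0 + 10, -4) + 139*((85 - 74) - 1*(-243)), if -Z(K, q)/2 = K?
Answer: 35286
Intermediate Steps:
Z(K, q) = -2*K
Z(0 + 10, -4) + 139*((85 - 74) - 1*(-243)) = -2*(0 + 10) + 139*((85 - 74) - 1*(-243)) = -2*10 + 139*(11 + 243) = -20 + 139*254 = -20 + 35306 = 35286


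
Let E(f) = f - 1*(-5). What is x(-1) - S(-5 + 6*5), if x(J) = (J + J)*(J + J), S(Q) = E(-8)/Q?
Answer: 103/25 ≈ 4.1200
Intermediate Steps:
E(f) = 5 + f (E(f) = f + 5 = 5 + f)
S(Q) = -3/Q (S(Q) = (5 - 8)/Q = -3/Q)
x(J) = 4*J² (x(J) = (2*J)*(2*J) = 4*J²)
x(-1) - S(-5 + 6*5) = 4*(-1)² - (-3)/(-5 + 6*5) = 4*1 - (-3)/(-5 + 30) = 4 - (-3)/25 = 4 - 1*(-3/25) = 4 + 3/25 = 103/25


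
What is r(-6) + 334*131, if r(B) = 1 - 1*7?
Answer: 43748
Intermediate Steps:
r(B) = -6 (r(B) = 1 - 7 = -6)
r(-6) + 334*131 = -6 + 334*131 = -6 + 43754 = 43748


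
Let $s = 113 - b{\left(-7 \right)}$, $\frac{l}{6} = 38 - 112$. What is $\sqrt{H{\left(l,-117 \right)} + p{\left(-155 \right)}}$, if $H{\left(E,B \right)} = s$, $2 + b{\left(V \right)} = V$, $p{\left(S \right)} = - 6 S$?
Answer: $2 \sqrt{263} \approx 32.435$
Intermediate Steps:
$b{\left(V \right)} = -2 + V$
$l = -444$ ($l = 6 \left(38 - 112\right) = 6 \left(-74\right) = -444$)
$s = 122$ ($s = 113 - \left(-2 - 7\right) = 113 - -9 = 113 + 9 = 122$)
$H{\left(E,B \right)} = 122$
$\sqrt{H{\left(l,-117 \right)} + p{\left(-155 \right)}} = \sqrt{122 - -930} = \sqrt{122 + 930} = \sqrt{1052} = 2 \sqrt{263}$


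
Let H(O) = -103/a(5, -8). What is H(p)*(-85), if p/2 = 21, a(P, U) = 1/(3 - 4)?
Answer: -8755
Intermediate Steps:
a(P, U) = -1 (a(P, U) = 1/(-1) = -1)
p = 42 (p = 2*21 = 42)
H(O) = 103 (H(O) = -103/(-1) = -103*(-1) = 103)
H(p)*(-85) = 103*(-85) = -8755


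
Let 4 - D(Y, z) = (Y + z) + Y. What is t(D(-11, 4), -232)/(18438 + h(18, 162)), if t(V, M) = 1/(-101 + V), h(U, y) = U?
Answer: -1/1458024 ≈ -6.8586e-7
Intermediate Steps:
D(Y, z) = 4 - z - 2*Y (D(Y, z) = 4 - ((Y + z) + Y) = 4 - (z + 2*Y) = 4 + (-z - 2*Y) = 4 - z - 2*Y)
t(D(-11, 4), -232)/(18438 + h(18, 162)) = 1/((-101 + (4 - 1*4 - 2*(-11)))*(18438 + 18)) = 1/((-101 + (4 - 4 + 22))*18456) = (1/18456)/(-101 + 22) = (1/18456)/(-79) = -1/79*1/18456 = -1/1458024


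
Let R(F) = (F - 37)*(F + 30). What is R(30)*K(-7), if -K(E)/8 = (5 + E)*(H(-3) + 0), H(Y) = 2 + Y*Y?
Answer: -73920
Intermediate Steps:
H(Y) = 2 + Y²
R(F) = (-37 + F)*(30 + F)
K(E) = -440 - 88*E (K(E) = -8*(5 + E)*((2 + (-3)²) + 0) = -8*(5 + E)*((2 + 9) + 0) = -8*(5 + E)*(11 + 0) = -8*(5 + E)*11 = -8*(55 + 11*E) = -440 - 88*E)
R(30)*K(-7) = (-1110 + 30² - 7*30)*(-440 - 88*(-7)) = (-1110 + 900 - 210)*(-440 + 616) = -420*176 = -73920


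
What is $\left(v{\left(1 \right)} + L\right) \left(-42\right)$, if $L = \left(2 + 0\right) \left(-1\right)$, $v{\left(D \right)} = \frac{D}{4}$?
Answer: $\frac{147}{2} \approx 73.5$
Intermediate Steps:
$v{\left(D \right)} = \frac{D}{4}$ ($v{\left(D \right)} = D \frac{1}{4} = \frac{D}{4}$)
$L = -2$ ($L = 2 \left(-1\right) = -2$)
$\left(v{\left(1 \right)} + L\right) \left(-42\right) = \left(\frac{1}{4} \cdot 1 - 2\right) \left(-42\right) = \left(\frac{1}{4} - 2\right) \left(-42\right) = \left(- \frac{7}{4}\right) \left(-42\right) = \frac{147}{2}$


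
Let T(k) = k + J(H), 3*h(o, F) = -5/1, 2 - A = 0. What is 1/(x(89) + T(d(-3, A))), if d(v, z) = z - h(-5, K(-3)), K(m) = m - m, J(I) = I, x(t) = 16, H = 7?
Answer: 3/80 ≈ 0.037500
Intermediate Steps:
K(m) = 0
A = 2 (A = 2 - 1*0 = 2 + 0 = 2)
h(o, F) = -5/3 (h(o, F) = (-5/1)/3 = (-5*1)/3 = (⅓)*(-5) = -5/3)
d(v, z) = 5/3 + z (d(v, z) = z - 1*(-5/3) = z + 5/3 = 5/3 + z)
T(k) = 7 + k (T(k) = k + 7 = 7 + k)
1/(x(89) + T(d(-3, A))) = 1/(16 + (7 + (5/3 + 2))) = 1/(16 + (7 + 11/3)) = 1/(16 + 32/3) = 1/(80/3) = 3/80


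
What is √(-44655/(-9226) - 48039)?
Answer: 3*I*√454291478326/9226 ≈ 219.17*I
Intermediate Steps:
√(-44655/(-9226) - 48039) = √(-44655*(-1/9226) - 48039) = √(44655/9226 - 48039) = √(-443163159/9226) = 3*I*√454291478326/9226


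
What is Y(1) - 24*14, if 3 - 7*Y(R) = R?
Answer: -2350/7 ≈ -335.71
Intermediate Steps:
Y(R) = 3/7 - R/7
Y(1) - 24*14 = (3/7 - ⅐*1) - 24*14 = (3/7 - ⅐) - 24*14 = 2/7 - 336 = -2350/7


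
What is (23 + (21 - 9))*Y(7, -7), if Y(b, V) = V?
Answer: -245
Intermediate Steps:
(23 + (21 - 9))*Y(7, -7) = (23 + (21 - 9))*(-7) = (23 + 12)*(-7) = 35*(-7) = -245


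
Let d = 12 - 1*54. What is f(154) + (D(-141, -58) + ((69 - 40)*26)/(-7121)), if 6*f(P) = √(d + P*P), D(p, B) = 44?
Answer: 312570/7121 + √23674/6 ≈ 69.538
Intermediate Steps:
d = -42 (d = 12 - 54 = -42)
f(P) = √(-42 + P²)/6 (f(P) = √(-42 + P*P)/6 = √(-42 + P²)/6)
f(154) + (D(-141, -58) + ((69 - 40)*26)/(-7121)) = √(-42 + 154²)/6 + (44 + ((69 - 40)*26)/(-7121)) = √(-42 + 23716)/6 + (44 + (29*26)*(-1/7121)) = √23674/6 + (44 + 754*(-1/7121)) = √23674/6 + (44 - 754/7121) = √23674/6 + 312570/7121 = 312570/7121 + √23674/6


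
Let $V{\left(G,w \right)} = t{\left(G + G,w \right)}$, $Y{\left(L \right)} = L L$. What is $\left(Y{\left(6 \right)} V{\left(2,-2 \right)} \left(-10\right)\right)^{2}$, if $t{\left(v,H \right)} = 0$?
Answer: $0$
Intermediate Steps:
$Y{\left(L \right)} = L^{2}$
$V{\left(G,w \right)} = 0$
$\left(Y{\left(6 \right)} V{\left(2,-2 \right)} \left(-10\right)\right)^{2} = \left(6^{2} \cdot 0 \left(-10\right)\right)^{2} = \left(36 \cdot 0 \left(-10\right)\right)^{2} = \left(0 \left(-10\right)\right)^{2} = 0^{2} = 0$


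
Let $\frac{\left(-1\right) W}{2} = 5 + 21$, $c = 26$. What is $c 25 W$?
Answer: $-33800$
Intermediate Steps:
$W = -52$ ($W = - 2 \left(5 + 21\right) = \left(-2\right) 26 = -52$)
$c 25 W = 26 \cdot 25 \left(-52\right) = 650 \left(-52\right) = -33800$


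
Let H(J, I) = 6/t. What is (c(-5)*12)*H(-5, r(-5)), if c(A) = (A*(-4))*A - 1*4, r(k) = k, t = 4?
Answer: -1872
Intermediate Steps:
H(J, I) = 3/2 (H(J, I) = 6/4 = 6*(1/4) = 3/2)
c(A) = -4 - 4*A**2 (c(A) = (-4*A)*A - 4 = -4*A**2 - 4 = -4 - 4*A**2)
(c(-5)*12)*H(-5, r(-5)) = ((-4 - 4*(-5)**2)*12)*(3/2) = ((-4 - 4*25)*12)*(3/2) = ((-4 - 100)*12)*(3/2) = -104*12*(3/2) = -1248*3/2 = -1872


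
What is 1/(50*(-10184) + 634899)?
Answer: 1/125699 ≈ 7.9555e-6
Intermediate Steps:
1/(50*(-10184) + 634899) = 1/(-509200 + 634899) = 1/125699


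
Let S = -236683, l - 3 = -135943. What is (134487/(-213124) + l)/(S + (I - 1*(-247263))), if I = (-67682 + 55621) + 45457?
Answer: -28972211047/9372341024 ≈ -3.0912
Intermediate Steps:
I = 33396 (I = -12061 + 45457 = 33396)
l = -135940 (l = 3 - 135943 = -135940)
(134487/(-213124) + l)/(S + (I - 1*(-247263))) = (134487/(-213124) - 135940)/(-236683 + (33396 - 1*(-247263))) = (134487*(-1/213124) - 135940)/(-236683 + (33396 + 247263)) = (-134487/213124 - 135940)/(-236683 + 280659) = -28972211047/213124/43976 = -28972211047/213124*1/43976 = -28972211047/9372341024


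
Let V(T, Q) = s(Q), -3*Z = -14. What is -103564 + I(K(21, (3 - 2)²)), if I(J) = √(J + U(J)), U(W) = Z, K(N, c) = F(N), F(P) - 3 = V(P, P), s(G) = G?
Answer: -103564 + √258/3 ≈ -1.0356e+5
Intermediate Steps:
Z = 14/3 (Z = -⅓*(-14) = 14/3 ≈ 4.6667)
V(T, Q) = Q
F(P) = 3 + P
K(N, c) = 3 + N
U(W) = 14/3
I(J) = √(14/3 + J) (I(J) = √(J + 14/3) = √(14/3 + J))
-103564 + I(K(21, (3 - 2)²)) = -103564 + √(42 + 9*(3 + 21))/3 = -103564 + √(42 + 9*24)/3 = -103564 + √(42 + 216)/3 = -103564 + √258/3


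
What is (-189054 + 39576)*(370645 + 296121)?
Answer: -99666848148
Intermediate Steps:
(-189054 + 39576)*(370645 + 296121) = -149478*666766 = -99666848148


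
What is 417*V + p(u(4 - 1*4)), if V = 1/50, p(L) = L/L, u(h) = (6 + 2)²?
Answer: 467/50 ≈ 9.3400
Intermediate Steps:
u(h) = 64 (u(h) = 8² = 64)
p(L) = 1
V = 1/50 ≈ 0.020000
417*V + p(u(4 - 1*4)) = 417*(1/50) + 1 = 417/50 + 1 = 467/50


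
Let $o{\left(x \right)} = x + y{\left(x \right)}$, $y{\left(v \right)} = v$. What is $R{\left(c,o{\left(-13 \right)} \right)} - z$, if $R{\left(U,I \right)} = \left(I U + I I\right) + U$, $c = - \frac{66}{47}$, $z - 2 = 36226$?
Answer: $- \frac{1669294}{47} \approx -35517.0$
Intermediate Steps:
$z = 36228$ ($z = 2 + 36226 = 36228$)
$c = - \frac{66}{47}$ ($c = \left(-66\right) \frac{1}{47} = - \frac{66}{47} \approx -1.4043$)
$o{\left(x \right)} = 2 x$ ($o{\left(x \right)} = x + x = 2 x$)
$R{\left(U,I \right)} = U + I^{2} + I U$ ($R{\left(U,I \right)} = \left(I U + I^{2}\right) + U = \left(I^{2} + I U\right) + U = U + I^{2} + I U$)
$R{\left(c,o{\left(-13 \right)} \right)} - z = \left(- \frac{66}{47} + \left(2 \left(-13\right)\right)^{2} + 2 \left(-13\right) \left(- \frac{66}{47}\right)\right) - 36228 = \left(- \frac{66}{47} + \left(-26\right)^{2} - - \frac{1716}{47}\right) - 36228 = \left(- \frac{66}{47} + 676 + \frac{1716}{47}\right) - 36228 = \frac{33422}{47} - 36228 = - \frac{1669294}{47}$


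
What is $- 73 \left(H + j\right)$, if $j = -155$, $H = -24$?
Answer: $13067$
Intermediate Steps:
$- 73 \left(H + j\right) = - 73 \left(-24 - 155\right) = \left(-73\right) \left(-179\right) = 13067$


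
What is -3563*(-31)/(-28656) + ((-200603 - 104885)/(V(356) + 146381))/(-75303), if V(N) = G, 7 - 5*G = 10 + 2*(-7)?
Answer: -169100702725489/43871914556208 ≈ -3.8544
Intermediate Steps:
G = 11/5 (G = 7/5 - (10 + 2*(-7))/5 = 7/5 - (10 - 14)/5 = 7/5 - ⅕*(-4) = 7/5 + ⅘ = 11/5 ≈ 2.2000)
V(N) = 11/5
-3563*(-31)/(-28656) + ((-200603 - 104885)/(V(356) + 146381))/(-75303) = -3563*(-31)/(-28656) + ((-200603 - 104885)/(11/5 + 146381))/(-75303) = 110453*(-1/28656) - 305488/731916/5*(-1/75303) = -110453/28656 - 305488*5/731916*(-1/75303) = -110453/28656 - 381860/182979*(-1/75303) = -110453/28656 + 381860/13778867637 = -169100702725489/43871914556208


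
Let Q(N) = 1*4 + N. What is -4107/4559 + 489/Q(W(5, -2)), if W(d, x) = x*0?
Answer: 2212923/18236 ≈ 121.35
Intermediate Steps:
W(d, x) = 0
Q(N) = 4 + N
-4107/4559 + 489/Q(W(5, -2)) = -4107/4559 + 489/(4 + 0) = -4107*1/4559 + 489/4 = -4107/4559 + 489*(1/4) = -4107/4559 + 489/4 = 2212923/18236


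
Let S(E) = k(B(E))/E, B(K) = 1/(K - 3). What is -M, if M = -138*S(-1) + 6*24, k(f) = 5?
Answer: -834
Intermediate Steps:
B(K) = 1/(-3 + K)
S(E) = 5/E
M = 834 (M = -690/(-1) + 6*24 = -690*(-1) + 144 = -138*(-5) + 144 = 690 + 144 = 834)
-M = -1*834 = -834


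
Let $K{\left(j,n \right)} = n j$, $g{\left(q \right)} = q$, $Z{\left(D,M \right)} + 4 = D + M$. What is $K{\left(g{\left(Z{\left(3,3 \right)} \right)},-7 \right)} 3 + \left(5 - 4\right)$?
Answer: $-41$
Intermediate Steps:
$Z{\left(D,M \right)} = -4 + D + M$ ($Z{\left(D,M \right)} = -4 + \left(D + M\right) = -4 + D + M$)
$K{\left(j,n \right)} = j n$
$K{\left(g{\left(Z{\left(3,3 \right)} \right)},-7 \right)} 3 + \left(5 - 4\right) = \left(-4 + 3 + 3\right) \left(-7\right) 3 + \left(5 - 4\right) = 2 \left(-7\right) 3 + \left(5 - 4\right) = \left(-14\right) 3 + 1 = -42 + 1 = -41$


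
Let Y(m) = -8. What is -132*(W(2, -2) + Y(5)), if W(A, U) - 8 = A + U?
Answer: 0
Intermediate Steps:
W(A, U) = 8 + A + U (W(A, U) = 8 + (A + U) = 8 + A + U)
-132*(W(2, -2) + Y(5)) = -132*((8 + 2 - 2) - 8) = -132*(8 - 8) = -132*0 = 0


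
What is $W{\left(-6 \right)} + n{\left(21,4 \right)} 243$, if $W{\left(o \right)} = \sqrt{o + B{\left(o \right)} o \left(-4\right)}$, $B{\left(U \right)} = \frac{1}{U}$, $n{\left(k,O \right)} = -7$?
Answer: $-1701 + i \sqrt{10} \approx -1701.0 + 3.1623 i$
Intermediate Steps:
$W{\left(o \right)} = \sqrt{-4 + o}$ ($W{\left(o \right)} = \sqrt{o + \frac{o}{o} \left(-4\right)} = \sqrt{o + 1 \left(-4\right)} = \sqrt{o - 4} = \sqrt{-4 + o}$)
$W{\left(-6 \right)} + n{\left(21,4 \right)} 243 = \sqrt{-4 - 6} - 1701 = \sqrt{-10} - 1701 = i \sqrt{10} - 1701 = -1701 + i \sqrt{10}$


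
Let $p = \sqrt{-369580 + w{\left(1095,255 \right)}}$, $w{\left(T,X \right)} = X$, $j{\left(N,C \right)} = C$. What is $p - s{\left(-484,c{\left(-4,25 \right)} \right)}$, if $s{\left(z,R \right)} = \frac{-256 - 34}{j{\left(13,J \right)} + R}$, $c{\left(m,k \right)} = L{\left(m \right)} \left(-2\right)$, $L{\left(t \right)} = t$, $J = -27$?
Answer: $- \frac{290}{19} + 5 i \sqrt{14773} \approx -15.263 + 607.72 i$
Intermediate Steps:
$c{\left(m,k \right)} = - 2 m$ ($c{\left(m,k \right)} = m \left(-2\right) = - 2 m$)
$p = 5 i \sqrt{14773}$ ($p = \sqrt{-369580 + 255} = \sqrt{-369325} = 5 i \sqrt{14773} \approx 607.72 i$)
$s{\left(z,R \right)} = - \frac{290}{-27 + R}$ ($s{\left(z,R \right)} = \frac{-256 - 34}{-27 + R} = - \frac{290}{-27 + R}$)
$p - s{\left(-484,c{\left(-4,25 \right)} \right)} = 5 i \sqrt{14773} - - \frac{290}{-27 - -8} = 5 i \sqrt{14773} - - \frac{290}{-27 + 8} = 5 i \sqrt{14773} - - \frac{290}{-19} = 5 i \sqrt{14773} - \left(-290\right) \left(- \frac{1}{19}\right) = 5 i \sqrt{14773} - \frac{290}{19} = - \frac{290}{19} + 5 i \sqrt{14773}$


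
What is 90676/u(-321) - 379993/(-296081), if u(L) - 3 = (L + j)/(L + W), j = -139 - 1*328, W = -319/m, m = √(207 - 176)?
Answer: 229817452811035367/13935079208371 + 11396703736*√31/47065091 ≈ 17840.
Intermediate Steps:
m = √31 ≈ 5.5678
W = -319*√31/31 ≈ -57.294
j = -467 (j = -139 - 328 = -467)
u(L) = 3 + (-467 + L)/(L - 319*√31/31) (u(L) = 3 + (L - 467)/(L - 319*√31/31) = 3 + (-467 + L)/(L - 319*√31/31))
90676/u(-321) - 379993/(-296081) = 90676/(((-14477 - 957*√31 + 124*(-321))/(-319*√31 + 31*(-321)))) - 379993/(-296081) = 90676/(((-14477 - 957*√31 - 39804)/(-319*√31 - 9951))) - 379993*(-1/296081) = 90676/(((-54281 - 957*√31)/(-9951 - 319*√31))) + 379993/296081 = 90676*((-9951 - 319*√31)/(-54281 - 957*√31)) + 379993/296081 = 90676*(-9951 - 319*√31)/(-54281 - 957*√31) + 379993/296081 = 379993/296081 + 90676*(-9951 - 319*√31)/(-54281 - 957*√31)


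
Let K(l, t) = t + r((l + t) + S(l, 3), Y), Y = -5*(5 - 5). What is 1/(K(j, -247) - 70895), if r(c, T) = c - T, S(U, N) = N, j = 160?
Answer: -1/71226 ≈ -1.4040e-5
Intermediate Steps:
Y = 0 (Y = -5*0 = 0)
K(l, t) = 3 + l + 2*t (K(l, t) = t + (((l + t) + 3) - 1*0) = t + ((3 + l + t) + 0) = t + (3 + l + t) = 3 + l + 2*t)
1/(K(j, -247) - 70895) = 1/((3 + 160 + 2*(-247)) - 70895) = 1/((3 + 160 - 494) - 70895) = 1/(-331 - 70895) = 1/(-71226) = -1/71226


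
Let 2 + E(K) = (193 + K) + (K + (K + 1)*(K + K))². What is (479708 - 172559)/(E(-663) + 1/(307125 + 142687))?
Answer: 46053101996/115360340029638983 ≈ 3.9921e-7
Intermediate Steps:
E(K) = 191 + K + (K + 2*K*(1 + K))² (E(K) = -2 + ((193 + K) + (K + (K + 1)*(K + K))²) = -2 + ((193 + K) + (K + (1 + K)*(2*K))²) = -2 + ((193 + K) + (K + 2*K*(1 + K))²) = -2 + (193 + K + (K + 2*K*(1 + K))²) = 191 + K + (K + 2*K*(1 + K))²)
(479708 - 172559)/(E(-663) + 1/(307125 + 142687)) = (479708 - 172559)/((191 - 663 + (-663)²*(3 + 2*(-663))²) + 1/(307125 + 142687)) = 307149/((191 - 663 + 439569*(3 - 1326)²) + 1/449812) = 307149/((191 - 663 + 439569*(-1323)²) + 1/449812) = 307149/((191 - 663 + 439569*1750329) + 1/449812) = 307149/((191 - 663 + 769390368201) + 1/449812) = 307149/(769390367729 + 1/449812) = 307149/(346081020088916949/449812) = 307149*(449812/346081020088916949) = 46053101996/115360340029638983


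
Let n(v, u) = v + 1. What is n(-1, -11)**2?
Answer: 0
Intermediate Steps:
n(v, u) = 1 + v
n(-1, -11)**2 = (1 - 1)**2 = 0**2 = 0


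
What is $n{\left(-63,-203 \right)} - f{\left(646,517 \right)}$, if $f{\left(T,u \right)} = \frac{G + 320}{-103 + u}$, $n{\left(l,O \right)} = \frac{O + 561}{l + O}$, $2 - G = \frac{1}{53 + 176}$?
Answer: $- \frac{2975255}{1401022} \approx -2.1236$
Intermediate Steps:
$G = \frac{457}{229}$ ($G = 2 - \frac{1}{53 + 176} = 2 - \frac{1}{229} = \frac{457}{229} \approx 1.9956$)
$n{\left(l,O \right)} = \frac{561 + O}{O + l}$
$f{\left(T,u \right)} = \frac{73737}{229 \left(-103 + u\right)}$ ($f{\left(T,u \right)} = \frac{\frac{457}{229} + 320}{-103 + u} = \frac{73737}{229 \left(-103 + u\right)}$)
$n{\left(-63,-203 \right)} - f{\left(646,517 \right)} = \frac{561 - 203}{-203 - 63} - \frac{73737}{229 \left(-103 + 517\right)} = \frac{1}{-266} \cdot 358 - \frac{73737}{229 \cdot 414} = \left(- \frac{1}{266}\right) 358 - \frac{73737}{229} \cdot \frac{1}{414} = - \frac{179}{133} - \frac{8193}{10534} = - \frac{2975255}{1401022}$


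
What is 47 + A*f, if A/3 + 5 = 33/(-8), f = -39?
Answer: 8917/8 ≈ 1114.6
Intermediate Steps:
A = -219/8 (A = -15 + 3*(33/(-8)) = -15 + 3*(33*(-1/8)) = -15 + 3*(-33/8) = -15 - 99/8 = -219/8 ≈ -27.375)
47 + A*f = 47 - 219/8*(-39) = 47 + 8541/8 = 8917/8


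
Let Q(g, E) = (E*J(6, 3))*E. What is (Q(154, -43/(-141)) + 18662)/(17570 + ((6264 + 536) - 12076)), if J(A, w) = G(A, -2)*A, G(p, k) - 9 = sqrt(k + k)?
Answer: 20617726/13578723 + 3698*I/40736169 ≈ 1.5184 + 9.0779e-5*I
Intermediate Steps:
G(p, k) = 9 + sqrt(2)*sqrt(k) (G(p, k) = 9 + sqrt(k + k) = 9 + sqrt(2*k) = 9 + sqrt(2)*sqrt(k))
J(A, w) = A*(9 + 2*I) (J(A, w) = (9 + sqrt(2)*sqrt(-2))*A = (9 + sqrt(2)*(I*sqrt(2)))*A = (9 + 2*I)*A = A*(9 + 2*I))
Q(g, E) = E**2*(54 + 12*I) (Q(g, E) = (E*(6*(9 + 2*I)))*E = (E*(54 + 12*I))*E = E**2*(54 + 12*I))
(Q(154, -43/(-141)) + 18662)/(17570 + ((6264 + 536) - 12076)) = ((-43/(-141))**2*(54 + 12*I) + 18662)/(17570 + ((6264 + 536) - 12076)) = ((-43*(-1/141))**2*(54 + 12*I) + 18662)/(17570 + (6800 - 12076)) = ((43/141)**2*(54 + 12*I) + 18662)/(17570 - 5276) = (1849*(54 + 12*I)/19881 + 18662)/12294 = ((11094/2209 + 7396*I/6627) + 18662)*(1/12294) = (41235452/2209 + 7396*I/6627)*(1/12294) = 20617726/13578723 + 3698*I/40736169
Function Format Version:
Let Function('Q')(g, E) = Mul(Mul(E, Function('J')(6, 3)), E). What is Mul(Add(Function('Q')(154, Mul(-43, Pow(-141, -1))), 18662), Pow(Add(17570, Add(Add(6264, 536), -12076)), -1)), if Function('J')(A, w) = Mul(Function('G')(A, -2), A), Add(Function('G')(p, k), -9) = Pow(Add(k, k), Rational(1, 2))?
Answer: Add(Rational(20617726, 13578723), Mul(Rational(3698, 40736169), I)) ≈ Add(1.5184, Mul(9.0779e-5, I))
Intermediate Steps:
Function('G')(p, k) = Add(9, Mul(Pow(2, Rational(1, 2)), Pow(k, Rational(1, 2)))) (Function('G')(p, k) = Add(9, Pow(Add(k, k), Rational(1, 2))) = Add(9, Pow(Mul(2, k), Rational(1, 2))) = Add(9, Mul(Pow(2, Rational(1, 2)), Pow(k, Rational(1, 2)))))
Function('J')(A, w) = Mul(A, Add(9, Mul(2, I))) (Function('J')(A, w) = Mul(Add(9, Mul(Pow(2, Rational(1, 2)), Pow(-2, Rational(1, 2)))), A) = Mul(Add(9, Mul(Pow(2, Rational(1, 2)), Mul(I, Pow(2, Rational(1, 2))))), A) = Mul(Add(9, Mul(2, I)), A) = Mul(A, Add(9, Mul(2, I))))
Function('Q')(g, E) = Mul(Pow(E, 2), Add(54, Mul(12, I))) (Function('Q')(g, E) = Mul(Mul(E, Mul(6, Add(9, Mul(2, I)))), E) = Mul(Mul(E, Add(54, Mul(12, I))), E) = Mul(Pow(E, 2), Add(54, Mul(12, I))))
Mul(Add(Function('Q')(154, Mul(-43, Pow(-141, -1))), 18662), Pow(Add(17570, Add(Add(6264, 536), -12076)), -1)) = Mul(Add(Mul(Pow(Mul(-43, Pow(-141, -1)), 2), Add(54, Mul(12, I))), 18662), Pow(Add(17570, Add(Add(6264, 536), -12076)), -1)) = Mul(Add(Mul(Pow(Mul(-43, Rational(-1, 141)), 2), Add(54, Mul(12, I))), 18662), Pow(Add(17570, Add(6800, -12076)), -1)) = Mul(Add(Mul(Pow(Rational(43, 141), 2), Add(54, Mul(12, I))), 18662), Pow(Add(17570, -5276), -1)) = Mul(Add(Mul(Rational(1849, 19881), Add(54, Mul(12, I))), 18662), Pow(12294, -1)) = Mul(Add(Add(Rational(11094, 2209), Mul(Rational(7396, 6627), I)), 18662), Rational(1, 12294)) = Mul(Add(Rational(41235452, 2209), Mul(Rational(7396, 6627), I)), Rational(1, 12294)) = Add(Rational(20617726, 13578723), Mul(Rational(3698, 40736169), I))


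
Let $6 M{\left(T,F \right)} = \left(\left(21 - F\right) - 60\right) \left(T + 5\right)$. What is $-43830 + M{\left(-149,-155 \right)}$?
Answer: $-46614$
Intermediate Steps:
$M{\left(T,F \right)} = \frac{\left(-39 - F\right) \left(5 + T\right)}{6}$ ($M{\left(T,F \right)} = \frac{\left(\left(21 - F\right) - 60\right) \left(T + 5\right)}{6} = \frac{\left(-39 - F\right) \left(5 + T\right)}{6}$)
$-43830 + M{\left(-149,-155 \right)} = -43830 - \left(- \frac{6391}{6} + \frac{23095}{6}\right) = -43830 + \left(- \frac{65}{2} + \frac{1937}{2} + \frac{775}{6} - \frac{23095}{6}\right) = -43830 - 2784 = -46614$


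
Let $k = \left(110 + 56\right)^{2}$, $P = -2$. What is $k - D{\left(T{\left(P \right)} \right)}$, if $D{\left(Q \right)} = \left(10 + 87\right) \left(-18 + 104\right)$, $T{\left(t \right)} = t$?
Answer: $19214$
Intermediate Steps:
$D{\left(Q \right)} = 8342$ ($D{\left(Q \right)} = 97 \cdot 86 = 8342$)
$k = 27556$ ($k = 166^{2} = 27556$)
$k - D{\left(T{\left(P \right)} \right)} = 27556 - 8342 = 19214$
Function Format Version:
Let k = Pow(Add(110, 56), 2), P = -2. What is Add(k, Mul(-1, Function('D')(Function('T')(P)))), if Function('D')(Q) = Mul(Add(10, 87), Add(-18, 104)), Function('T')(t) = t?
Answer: 19214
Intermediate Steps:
Function('D')(Q) = 8342 (Function('D')(Q) = Mul(97, 86) = 8342)
k = 27556 (k = Pow(166, 2) = 27556)
Add(k, Mul(-1, Function('D')(Function('T')(P)))) = Add(27556, Mul(-1, 8342)) = Add(27556, -8342) = 19214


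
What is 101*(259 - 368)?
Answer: -11009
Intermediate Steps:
101*(259 - 368) = 101*(-109) = -11009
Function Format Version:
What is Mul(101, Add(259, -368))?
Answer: -11009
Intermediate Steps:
Mul(101, Add(259, -368)) = Mul(101, -109) = -11009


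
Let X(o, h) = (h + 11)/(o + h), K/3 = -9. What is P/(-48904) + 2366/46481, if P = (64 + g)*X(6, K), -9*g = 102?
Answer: 896503558/17900716239 ≈ 0.050082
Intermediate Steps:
K = -27 (K = 3*(-9) = -27)
g = -34/3 (g = -⅑*102 = -34/3 ≈ -11.333)
X(o, h) = (11 + h)/(h + o)
P = 2528/63 (P = (64 - 34/3)*((11 - 27)/(-27 + 6)) = 158*(-16/(-21))/3 = 158*(-1/21*(-16))/3 = (158/3)*(16/21) = 2528/63 ≈ 40.127)
P/(-48904) + 2366/46481 = (2528/63)/(-48904) + 2366/46481 = (2528/63)*(-1/48904) + 2366*(1/46481) = -316/385119 + 2366/46481 = 896503558/17900716239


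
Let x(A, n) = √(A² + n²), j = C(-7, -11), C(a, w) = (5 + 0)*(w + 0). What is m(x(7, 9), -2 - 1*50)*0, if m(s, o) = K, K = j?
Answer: 0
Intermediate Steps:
C(a, w) = 5*w
j = -55 (j = 5*(-11) = -55)
K = -55
m(s, o) = -55
m(x(7, 9), -2 - 1*50)*0 = -55*0 = 0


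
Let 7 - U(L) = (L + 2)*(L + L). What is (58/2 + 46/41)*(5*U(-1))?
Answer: 55575/41 ≈ 1355.5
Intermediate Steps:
U(L) = 7 - 2*L*(2 + L) (U(L) = 7 - (L + 2)*(L + L) = 7 - (2 + L)*2*L = 7 - 2*L*(2 + L))
(58/2 + 46/41)*(5*U(-1)) = (58/2 + 46/41)*(5*(7 - 4*(-1) - 2*(-1)²)) = (58*(½) + 46*(1/41))*(5*(7 + 4 - 2*1)) = (29 + 46/41)*(5*(7 + 4 - 2)) = 1235*(5*9)/41 = (1235/41)*45 = 55575/41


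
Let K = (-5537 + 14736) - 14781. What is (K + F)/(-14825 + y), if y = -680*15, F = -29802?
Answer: 35384/25025 ≈ 1.4139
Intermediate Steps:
K = -5582 (K = 9199 - 14781 = -5582)
y = -10200
(K + F)/(-14825 + y) = (-5582 - 29802)/(-14825 - 10200) = -35384/(-25025) = -35384*(-1/25025) = 35384/25025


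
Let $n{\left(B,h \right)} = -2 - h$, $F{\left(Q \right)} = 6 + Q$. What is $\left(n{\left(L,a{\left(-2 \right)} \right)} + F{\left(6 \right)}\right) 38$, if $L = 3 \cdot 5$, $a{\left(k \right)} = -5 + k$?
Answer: $646$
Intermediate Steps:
$L = 15$
$\left(n{\left(L,a{\left(-2 \right)} \right)} + F{\left(6 \right)}\right) 38 = \left(\left(-2 - \left(-5 - 2\right)\right) + \left(6 + 6\right)\right) 38 = \left(\left(-2 - -7\right) + 12\right) 38 = \left(\left(-2 + 7\right) + 12\right) 38 = \left(5 + 12\right) 38 = 17 \cdot 38 = 646$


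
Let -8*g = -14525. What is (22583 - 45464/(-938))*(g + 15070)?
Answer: 1433813668515/3752 ≈ 3.8215e+8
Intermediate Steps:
g = 14525/8 (g = -⅛*(-14525) = 14525/8 ≈ 1815.6)
(22583 - 45464/(-938))*(g + 15070) = (22583 - 45464/(-938))*(14525/8 + 15070) = (22583 - 45464*(-1/938))*(135085/8) = (22583 + 22732/469)*(135085/8) = (10614159/469)*(135085/8) = 1433813668515/3752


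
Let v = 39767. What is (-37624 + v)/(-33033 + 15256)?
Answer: -2143/17777 ≈ -0.12055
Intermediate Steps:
(-37624 + v)/(-33033 + 15256) = (-37624 + 39767)/(-33033 + 15256) = 2143/(-17777) = 2143*(-1/17777) = -2143/17777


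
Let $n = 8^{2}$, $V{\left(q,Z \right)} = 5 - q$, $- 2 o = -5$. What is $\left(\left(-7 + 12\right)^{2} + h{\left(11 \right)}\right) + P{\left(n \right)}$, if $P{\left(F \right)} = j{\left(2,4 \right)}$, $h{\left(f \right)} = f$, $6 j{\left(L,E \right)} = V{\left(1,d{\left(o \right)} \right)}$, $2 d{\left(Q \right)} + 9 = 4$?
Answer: $\frac{110}{3} \approx 36.667$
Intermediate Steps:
$o = \frac{5}{2}$ ($o = \left(- \frac{1}{2}\right) \left(-5\right) = \frac{5}{2} \approx 2.5$)
$d{\left(Q \right)} = - \frac{5}{2}$ ($d{\left(Q \right)} = - \frac{9}{2} + \frac{1}{2} \cdot 4 = - \frac{9}{2} + 2 = - \frac{5}{2}$)
$j{\left(L,E \right)} = \frac{2}{3}$ ($j{\left(L,E \right)} = \frac{5 - 1}{6} = \frac{1}{6} \cdot 4 = \frac{2}{3}$)
$n = 64$
$P{\left(F \right)} = \frac{2}{3}$
$\left(\left(-7 + 12\right)^{2} + h{\left(11 \right)}\right) + P{\left(n \right)} = \left(\left(-7 + 12\right)^{2} + 11\right) + \frac{2}{3} = \left(5^{2} + 11\right) + \frac{2}{3} = \left(25 + 11\right) + \frac{2}{3} = 36 + \frac{2}{3} = \frac{110}{3}$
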